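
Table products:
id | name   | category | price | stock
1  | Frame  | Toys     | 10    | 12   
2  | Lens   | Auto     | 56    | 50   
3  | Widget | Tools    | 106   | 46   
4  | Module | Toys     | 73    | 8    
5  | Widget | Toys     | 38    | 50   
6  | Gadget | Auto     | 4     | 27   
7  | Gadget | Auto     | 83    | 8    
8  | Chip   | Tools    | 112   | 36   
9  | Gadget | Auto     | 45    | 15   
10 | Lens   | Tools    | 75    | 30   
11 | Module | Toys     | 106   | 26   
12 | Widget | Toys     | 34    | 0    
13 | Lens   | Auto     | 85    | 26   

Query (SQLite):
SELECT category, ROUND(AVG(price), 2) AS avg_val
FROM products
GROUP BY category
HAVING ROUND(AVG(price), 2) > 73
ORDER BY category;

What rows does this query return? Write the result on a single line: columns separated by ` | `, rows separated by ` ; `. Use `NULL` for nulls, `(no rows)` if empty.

Partition products by category; compute ROUND(AVG(price), 2) within each group.
HAVING: keep groups where ROUND(AVG(price), 2) > 73.
  Auto: ids {2, 6, 7, 9, 13} → ROUND(AVG(price), 2)=54.6
  Tools: ids {3, 8, 10} → ROUND(AVG(price), 2)=97.67
  Toys: ids {1, 4, 5, 11, 12} → ROUND(AVG(price), 2)=52.2

Tools | 97.67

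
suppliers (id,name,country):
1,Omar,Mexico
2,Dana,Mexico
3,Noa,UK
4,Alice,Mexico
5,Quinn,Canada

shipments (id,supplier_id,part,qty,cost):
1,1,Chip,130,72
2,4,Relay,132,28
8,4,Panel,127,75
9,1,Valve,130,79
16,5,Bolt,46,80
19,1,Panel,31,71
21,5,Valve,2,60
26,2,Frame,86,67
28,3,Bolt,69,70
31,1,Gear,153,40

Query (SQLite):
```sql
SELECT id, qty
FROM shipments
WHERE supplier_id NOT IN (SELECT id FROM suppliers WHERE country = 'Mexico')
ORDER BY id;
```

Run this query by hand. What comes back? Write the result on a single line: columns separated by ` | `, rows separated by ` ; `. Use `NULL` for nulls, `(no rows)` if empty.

Inner query: suppliers.id where country = 'Mexico'.
Outer: keep shipments rows whose supplier_id is not in that set.
Inner query → {1, 2, 4}

16 | 46 ; 21 | 2 ; 28 | 69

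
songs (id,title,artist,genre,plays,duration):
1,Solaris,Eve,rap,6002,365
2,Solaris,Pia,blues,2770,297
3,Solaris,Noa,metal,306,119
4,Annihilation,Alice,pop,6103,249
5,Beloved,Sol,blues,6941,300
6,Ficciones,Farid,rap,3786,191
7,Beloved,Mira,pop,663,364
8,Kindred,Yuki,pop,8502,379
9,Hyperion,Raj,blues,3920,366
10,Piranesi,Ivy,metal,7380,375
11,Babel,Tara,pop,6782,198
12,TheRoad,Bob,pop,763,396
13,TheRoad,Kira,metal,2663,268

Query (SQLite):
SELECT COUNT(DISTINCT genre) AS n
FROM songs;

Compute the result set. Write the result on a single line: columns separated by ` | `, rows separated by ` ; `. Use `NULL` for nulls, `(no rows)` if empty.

Count distinct non-NULL genre values.

4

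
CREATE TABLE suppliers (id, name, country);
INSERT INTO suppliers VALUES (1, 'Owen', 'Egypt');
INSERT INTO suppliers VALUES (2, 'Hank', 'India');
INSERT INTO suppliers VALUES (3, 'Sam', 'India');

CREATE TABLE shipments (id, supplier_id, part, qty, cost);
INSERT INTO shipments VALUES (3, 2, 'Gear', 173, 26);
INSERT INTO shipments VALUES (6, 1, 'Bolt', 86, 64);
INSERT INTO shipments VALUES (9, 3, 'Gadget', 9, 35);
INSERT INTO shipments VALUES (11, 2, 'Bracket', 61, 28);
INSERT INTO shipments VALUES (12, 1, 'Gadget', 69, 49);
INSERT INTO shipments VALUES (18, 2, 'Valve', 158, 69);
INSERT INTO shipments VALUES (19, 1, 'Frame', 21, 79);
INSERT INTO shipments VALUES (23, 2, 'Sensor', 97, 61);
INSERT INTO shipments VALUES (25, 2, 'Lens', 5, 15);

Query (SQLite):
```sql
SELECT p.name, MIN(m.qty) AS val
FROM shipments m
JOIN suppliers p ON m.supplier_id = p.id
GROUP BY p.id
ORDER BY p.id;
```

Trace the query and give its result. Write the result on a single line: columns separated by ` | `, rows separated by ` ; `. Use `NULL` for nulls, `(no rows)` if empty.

Owen | 21 ; Hank | 5 ; Sam | 9

Join each shipments row to its suppliers via supplier_id.
Group joined rows by suppliers.id; compute MIN(m.qty) per group.
  1: ids {6, 12, 19} → MIN(m.qty)=21
  2: ids {3, 11, 18, 23, 25} → MIN(m.qty)=5
  3: ids {9} → MIN(m.qty)=9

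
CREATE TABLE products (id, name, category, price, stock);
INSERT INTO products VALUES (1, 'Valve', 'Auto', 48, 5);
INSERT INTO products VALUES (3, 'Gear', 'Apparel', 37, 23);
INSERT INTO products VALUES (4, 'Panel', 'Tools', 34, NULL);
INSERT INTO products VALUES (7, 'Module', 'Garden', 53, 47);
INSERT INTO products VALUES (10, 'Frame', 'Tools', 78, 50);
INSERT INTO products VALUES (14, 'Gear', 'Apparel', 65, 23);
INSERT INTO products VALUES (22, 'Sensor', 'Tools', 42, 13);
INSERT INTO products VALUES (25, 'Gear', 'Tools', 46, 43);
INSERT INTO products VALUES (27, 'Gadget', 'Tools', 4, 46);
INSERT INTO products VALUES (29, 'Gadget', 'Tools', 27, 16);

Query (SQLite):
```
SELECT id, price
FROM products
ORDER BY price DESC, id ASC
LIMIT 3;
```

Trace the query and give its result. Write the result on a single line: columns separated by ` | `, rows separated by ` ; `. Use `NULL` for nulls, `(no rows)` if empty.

10 | 78 ; 14 | 65 ; 7 | 53

Sort by price desc, tiebreak id asc: (78, id=10), (65, id=14), (53, id=7), (48, id=1), (46, id=25), (42, id=22) …. Take first 3.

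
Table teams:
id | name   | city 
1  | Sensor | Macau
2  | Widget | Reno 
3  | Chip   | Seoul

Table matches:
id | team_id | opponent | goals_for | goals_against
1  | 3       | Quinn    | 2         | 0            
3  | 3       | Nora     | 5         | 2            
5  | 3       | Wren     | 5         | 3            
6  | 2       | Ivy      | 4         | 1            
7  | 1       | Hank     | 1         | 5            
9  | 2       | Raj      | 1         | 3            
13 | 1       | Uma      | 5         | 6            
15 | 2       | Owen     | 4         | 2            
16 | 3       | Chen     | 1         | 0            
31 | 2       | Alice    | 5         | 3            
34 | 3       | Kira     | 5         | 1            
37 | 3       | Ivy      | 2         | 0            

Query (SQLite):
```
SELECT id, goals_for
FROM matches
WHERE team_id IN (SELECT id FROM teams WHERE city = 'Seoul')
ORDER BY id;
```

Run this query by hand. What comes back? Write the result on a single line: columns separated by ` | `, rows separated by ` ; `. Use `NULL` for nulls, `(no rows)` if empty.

Inner query: teams.id where city = 'Seoul'.
Outer: keep matches rows whose team_id is in that set.
Inner query → {3}

1 | 2 ; 3 | 5 ; 5 | 5 ; 16 | 1 ; 34 | 5 ; 37 | 2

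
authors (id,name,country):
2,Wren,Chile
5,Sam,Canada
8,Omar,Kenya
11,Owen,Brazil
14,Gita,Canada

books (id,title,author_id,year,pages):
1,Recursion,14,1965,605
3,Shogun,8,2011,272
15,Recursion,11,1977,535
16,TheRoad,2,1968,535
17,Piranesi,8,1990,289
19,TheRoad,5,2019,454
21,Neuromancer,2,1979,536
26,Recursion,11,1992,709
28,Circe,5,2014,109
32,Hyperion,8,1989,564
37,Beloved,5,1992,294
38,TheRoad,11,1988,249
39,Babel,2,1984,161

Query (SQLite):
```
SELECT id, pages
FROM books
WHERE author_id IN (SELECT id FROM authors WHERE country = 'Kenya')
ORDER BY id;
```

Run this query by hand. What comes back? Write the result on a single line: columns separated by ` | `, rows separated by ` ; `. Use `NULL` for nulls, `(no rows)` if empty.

3 | 272 ; 17 | 289 ; 32 | 564

Inner query: authors.id where country = 'Kenya'.
Outer: keep books rows whose author_id is in that set.
Inner query → {8}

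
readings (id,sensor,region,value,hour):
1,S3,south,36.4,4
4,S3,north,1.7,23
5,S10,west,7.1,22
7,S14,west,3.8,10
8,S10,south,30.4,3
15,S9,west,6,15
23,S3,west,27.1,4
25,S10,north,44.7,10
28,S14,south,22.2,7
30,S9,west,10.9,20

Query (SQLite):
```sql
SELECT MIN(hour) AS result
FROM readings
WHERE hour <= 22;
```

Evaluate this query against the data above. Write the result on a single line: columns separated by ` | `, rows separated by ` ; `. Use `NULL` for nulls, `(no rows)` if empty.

Rows where hour <= 22 → hour values: [4, 22, 10, 3, 15, 4, 10, 7, 20].
MIN of non-NULL values = 3.

3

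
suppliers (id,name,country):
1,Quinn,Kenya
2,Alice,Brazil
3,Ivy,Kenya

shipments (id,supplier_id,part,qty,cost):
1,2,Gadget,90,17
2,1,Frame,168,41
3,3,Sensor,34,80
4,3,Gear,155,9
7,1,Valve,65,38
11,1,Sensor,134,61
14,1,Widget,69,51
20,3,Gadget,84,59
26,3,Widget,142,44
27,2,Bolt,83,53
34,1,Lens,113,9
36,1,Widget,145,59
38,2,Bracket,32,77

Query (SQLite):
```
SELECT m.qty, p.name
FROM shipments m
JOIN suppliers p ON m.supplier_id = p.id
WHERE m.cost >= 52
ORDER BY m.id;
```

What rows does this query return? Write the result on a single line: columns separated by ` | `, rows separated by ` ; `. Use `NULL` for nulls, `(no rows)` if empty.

Each shipments row matches the suppliers row where supplier_id = suppliers.id.
Then keep rows with m.cost >= 52.

34 | Ivy ; 134 | Quinn ; 84 | Ivy ; 83 | Alice ; 145 | Quinn ; 32 | Alice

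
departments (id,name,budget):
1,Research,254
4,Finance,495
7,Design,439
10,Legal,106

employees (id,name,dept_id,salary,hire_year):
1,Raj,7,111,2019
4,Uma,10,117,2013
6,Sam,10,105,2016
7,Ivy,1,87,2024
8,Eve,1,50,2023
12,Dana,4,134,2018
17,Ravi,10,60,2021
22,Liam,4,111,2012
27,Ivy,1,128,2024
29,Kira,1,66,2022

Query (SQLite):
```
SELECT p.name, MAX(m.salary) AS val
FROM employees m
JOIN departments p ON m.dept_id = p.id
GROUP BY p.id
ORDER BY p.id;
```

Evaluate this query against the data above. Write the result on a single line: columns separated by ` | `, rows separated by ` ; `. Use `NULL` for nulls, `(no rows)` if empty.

Research | 128 ; Finance | 134 ; Design | 111 ; Legal | 117

Join each employees row to its departments via dept_id.
Group joined rows by departments.id; compute MAX(m.salary) per group.
  1: ids {7, 8, 27, 29} → MAX(m.salary)=128
  4: ids {12, 22} → MAX(m.salary)=134
  7: ids {1} → MAX(m.salary)=111
  10: ids {4, 6, 17} → MAX(m.salary)=117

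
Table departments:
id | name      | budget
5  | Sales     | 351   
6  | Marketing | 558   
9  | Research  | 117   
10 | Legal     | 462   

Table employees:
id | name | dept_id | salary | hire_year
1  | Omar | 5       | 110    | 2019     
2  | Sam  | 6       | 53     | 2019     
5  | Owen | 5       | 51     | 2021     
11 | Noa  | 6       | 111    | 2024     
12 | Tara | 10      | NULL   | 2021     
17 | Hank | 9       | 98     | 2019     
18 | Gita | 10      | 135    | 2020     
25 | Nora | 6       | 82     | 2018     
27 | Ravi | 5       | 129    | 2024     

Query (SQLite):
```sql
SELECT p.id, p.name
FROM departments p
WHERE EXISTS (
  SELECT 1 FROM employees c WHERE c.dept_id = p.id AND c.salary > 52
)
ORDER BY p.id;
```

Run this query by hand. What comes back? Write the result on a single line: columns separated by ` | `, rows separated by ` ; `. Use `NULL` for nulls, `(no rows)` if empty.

5 | Sales ; 6 | Marketing ; 9 | Research ; 10 | Legal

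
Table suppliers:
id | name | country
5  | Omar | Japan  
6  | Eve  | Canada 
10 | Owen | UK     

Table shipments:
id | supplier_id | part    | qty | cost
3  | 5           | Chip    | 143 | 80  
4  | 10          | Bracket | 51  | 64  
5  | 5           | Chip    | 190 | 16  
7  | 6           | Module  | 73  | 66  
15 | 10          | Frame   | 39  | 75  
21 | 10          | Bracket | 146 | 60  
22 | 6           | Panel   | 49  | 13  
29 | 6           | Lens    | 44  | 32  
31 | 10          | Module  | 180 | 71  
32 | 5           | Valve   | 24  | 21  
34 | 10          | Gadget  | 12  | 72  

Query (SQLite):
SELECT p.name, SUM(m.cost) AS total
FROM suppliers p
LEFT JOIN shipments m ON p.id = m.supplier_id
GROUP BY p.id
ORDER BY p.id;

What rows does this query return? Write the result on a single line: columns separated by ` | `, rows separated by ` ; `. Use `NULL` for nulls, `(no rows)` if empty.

Omar | 117 ; Eve | 111 ; Owen | 342

LEFT JOIN keeps every suppliers row; unmatched ones get NULL for shipments columns.
Group by suppliers.id and compute SUM(m.cost). SUM over an all-NULL group is NULL.
  5: ids {3, 5, 32} → SUM(m.cost)=117
  6: ids {7, 22, 29} → SUM(m.cost)=111
  10: ids {4, 15, 21, 31, 34} → SUM(m.cost)=342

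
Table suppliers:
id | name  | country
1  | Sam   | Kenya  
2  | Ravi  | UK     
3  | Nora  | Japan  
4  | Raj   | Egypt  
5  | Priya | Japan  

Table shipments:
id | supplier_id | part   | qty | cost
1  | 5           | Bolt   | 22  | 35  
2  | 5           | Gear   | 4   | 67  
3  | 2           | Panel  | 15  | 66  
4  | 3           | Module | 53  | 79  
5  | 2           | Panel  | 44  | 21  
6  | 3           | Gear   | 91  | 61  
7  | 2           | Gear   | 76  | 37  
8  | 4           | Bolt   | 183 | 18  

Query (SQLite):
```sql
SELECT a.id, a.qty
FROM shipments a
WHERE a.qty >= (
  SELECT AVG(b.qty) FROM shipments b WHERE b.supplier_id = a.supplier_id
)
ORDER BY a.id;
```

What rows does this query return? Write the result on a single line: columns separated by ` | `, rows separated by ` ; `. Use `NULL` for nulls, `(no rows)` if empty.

For each shipments row a, compute AVG(qty) over rows sharing a.supplier_id.
Keep row a if a.qty >= that per-group AVG.
  supplier_id=2: AVG(qty) = 45.0
  supplier_id=3: AVG(qty) = 72.0
  supplier_id=4: AVG(qty) = 183.0
  supplier_id=5: AVG(qty) = 13.0

1 | 22 ; 6 | 91 ; 7 | 76 ; 8 | 183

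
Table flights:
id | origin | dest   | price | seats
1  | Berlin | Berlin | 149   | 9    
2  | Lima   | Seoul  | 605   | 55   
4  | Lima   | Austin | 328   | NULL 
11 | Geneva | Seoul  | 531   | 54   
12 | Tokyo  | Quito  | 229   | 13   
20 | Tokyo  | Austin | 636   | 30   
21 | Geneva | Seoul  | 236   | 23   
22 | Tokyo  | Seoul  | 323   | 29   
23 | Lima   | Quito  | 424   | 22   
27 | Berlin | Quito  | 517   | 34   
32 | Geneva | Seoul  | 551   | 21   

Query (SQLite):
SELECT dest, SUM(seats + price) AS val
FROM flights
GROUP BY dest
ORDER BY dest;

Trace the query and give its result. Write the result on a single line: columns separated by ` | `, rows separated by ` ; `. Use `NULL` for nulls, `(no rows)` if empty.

For each row compute seats + price.
Group by dest; take SUM of the expression per group.
  Austin: ids {4, 20} → SUM(seats + price)=666
  Berlin: ids {1} → SUM(seats + price)=158
  Quito: ids {12, 23, 27} → SUM(seats + price)=1239
  Seoul: ids {2, 11, 21, 22, 32} → SUM(seats + price)=2428

Austin | 666 ; Berlin | 158 ; Quito | 1239 ; Seoul | 2428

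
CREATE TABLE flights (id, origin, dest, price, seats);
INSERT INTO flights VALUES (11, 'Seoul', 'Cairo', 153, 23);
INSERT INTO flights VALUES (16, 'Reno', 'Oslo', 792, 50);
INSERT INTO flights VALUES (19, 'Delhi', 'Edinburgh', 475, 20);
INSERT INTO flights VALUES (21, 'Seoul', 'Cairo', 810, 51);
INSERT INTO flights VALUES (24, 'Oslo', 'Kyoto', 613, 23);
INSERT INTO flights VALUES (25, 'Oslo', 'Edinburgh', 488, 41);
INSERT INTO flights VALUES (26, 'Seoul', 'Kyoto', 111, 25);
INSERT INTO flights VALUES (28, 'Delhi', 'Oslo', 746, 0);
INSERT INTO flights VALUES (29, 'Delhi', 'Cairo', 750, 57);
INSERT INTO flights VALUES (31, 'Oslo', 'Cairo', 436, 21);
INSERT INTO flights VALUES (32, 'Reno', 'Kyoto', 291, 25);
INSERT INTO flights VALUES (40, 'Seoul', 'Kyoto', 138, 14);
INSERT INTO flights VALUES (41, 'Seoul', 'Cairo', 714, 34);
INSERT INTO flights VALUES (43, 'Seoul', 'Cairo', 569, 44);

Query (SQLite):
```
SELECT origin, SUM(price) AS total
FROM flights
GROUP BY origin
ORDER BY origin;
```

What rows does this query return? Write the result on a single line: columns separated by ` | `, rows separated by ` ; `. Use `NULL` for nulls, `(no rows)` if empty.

Delhi | 1971 ; Oslo | 1537 ; Reno | 1083 ; Seoul | 2495

Partition flights by origin; compute SUM(price) within each group.
  Delhi: ids {19, 28, 29} → SUM(price)=1971
  Oslo: ids {24, 25, 31} → SUM(price)=1537
  Reno: ids {16, 32} → SUM(price)=1083
  Seoul: ids {11, 21, 26, 40, 41, 43} → SUM(price)=2495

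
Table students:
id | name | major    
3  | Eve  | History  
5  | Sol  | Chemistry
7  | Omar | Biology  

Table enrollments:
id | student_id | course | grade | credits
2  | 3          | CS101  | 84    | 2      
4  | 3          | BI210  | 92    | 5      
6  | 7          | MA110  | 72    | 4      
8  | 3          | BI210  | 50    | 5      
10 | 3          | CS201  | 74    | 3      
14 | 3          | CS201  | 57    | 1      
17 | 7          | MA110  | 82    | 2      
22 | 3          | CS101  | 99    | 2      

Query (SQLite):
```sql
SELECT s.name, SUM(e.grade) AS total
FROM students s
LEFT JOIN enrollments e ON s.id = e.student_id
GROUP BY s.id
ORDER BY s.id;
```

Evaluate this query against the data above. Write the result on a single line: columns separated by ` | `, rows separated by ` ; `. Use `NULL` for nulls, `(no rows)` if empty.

LEFT JOIN keeps every students row; unmatched ones get NULL for enrollments columns.
Group by students.id and compute SUM(e.grade). SUM over an all-NULL group is NULL.
  3: ids {2, 4, 8, 10, 14, 22} → SUM(e.grade)=456
  5: ids {—} → SUM(e.grade)=NULL
  7: ids {6, 17} → SUM(e.grade)=154

Eve | 456 ; Sol | NULL ; Omar | 154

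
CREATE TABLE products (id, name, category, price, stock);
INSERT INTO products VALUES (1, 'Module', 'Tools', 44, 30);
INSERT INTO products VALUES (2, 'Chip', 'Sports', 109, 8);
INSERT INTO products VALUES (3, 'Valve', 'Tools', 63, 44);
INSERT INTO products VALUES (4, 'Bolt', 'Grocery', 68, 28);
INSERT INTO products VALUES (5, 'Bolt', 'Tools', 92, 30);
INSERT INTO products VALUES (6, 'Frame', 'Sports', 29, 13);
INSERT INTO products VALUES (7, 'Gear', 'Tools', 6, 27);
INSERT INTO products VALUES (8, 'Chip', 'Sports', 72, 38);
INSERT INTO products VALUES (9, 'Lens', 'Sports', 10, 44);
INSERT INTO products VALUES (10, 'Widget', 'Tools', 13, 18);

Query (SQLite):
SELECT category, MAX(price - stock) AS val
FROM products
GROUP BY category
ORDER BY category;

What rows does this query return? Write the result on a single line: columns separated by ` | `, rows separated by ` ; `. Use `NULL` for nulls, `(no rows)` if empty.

Grocery | 40 ; Sports | 101 ; Tools | 62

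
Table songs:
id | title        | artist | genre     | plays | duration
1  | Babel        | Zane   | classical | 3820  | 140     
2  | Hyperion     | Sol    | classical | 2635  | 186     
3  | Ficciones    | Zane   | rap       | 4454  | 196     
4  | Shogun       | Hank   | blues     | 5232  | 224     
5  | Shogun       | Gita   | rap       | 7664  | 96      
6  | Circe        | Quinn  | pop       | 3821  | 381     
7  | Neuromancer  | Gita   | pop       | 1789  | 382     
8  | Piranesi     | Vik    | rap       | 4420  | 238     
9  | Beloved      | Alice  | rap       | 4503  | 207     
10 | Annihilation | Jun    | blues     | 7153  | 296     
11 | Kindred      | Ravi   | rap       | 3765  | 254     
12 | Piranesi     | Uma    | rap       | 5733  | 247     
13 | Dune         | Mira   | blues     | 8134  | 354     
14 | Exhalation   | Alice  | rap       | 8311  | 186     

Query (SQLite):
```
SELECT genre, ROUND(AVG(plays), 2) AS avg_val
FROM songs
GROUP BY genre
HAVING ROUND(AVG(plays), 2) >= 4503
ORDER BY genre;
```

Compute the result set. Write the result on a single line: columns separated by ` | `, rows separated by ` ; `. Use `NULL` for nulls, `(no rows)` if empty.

Partition songs by genre; compute ROUND(AVG(plays), 2) within each group.
HAVING: keep groups where ROUND(AVG(plays), 2) >= 4503.
  blues: ids {4, 10, 13} → ROUND(AVG(plays), 2)=6839.67
  classical: ids {1, 2} → ROUND(AVG(plays), 2)=3227.5
  pop: ids {6, 7} → ROUND(AVG(plays), 2)=2805
  rap: ids {3, 5, 8, 9, 11, 12, 14} → ROUND(AVG(plays), 2)=5550

blues | 6839.67 ; rap | 5550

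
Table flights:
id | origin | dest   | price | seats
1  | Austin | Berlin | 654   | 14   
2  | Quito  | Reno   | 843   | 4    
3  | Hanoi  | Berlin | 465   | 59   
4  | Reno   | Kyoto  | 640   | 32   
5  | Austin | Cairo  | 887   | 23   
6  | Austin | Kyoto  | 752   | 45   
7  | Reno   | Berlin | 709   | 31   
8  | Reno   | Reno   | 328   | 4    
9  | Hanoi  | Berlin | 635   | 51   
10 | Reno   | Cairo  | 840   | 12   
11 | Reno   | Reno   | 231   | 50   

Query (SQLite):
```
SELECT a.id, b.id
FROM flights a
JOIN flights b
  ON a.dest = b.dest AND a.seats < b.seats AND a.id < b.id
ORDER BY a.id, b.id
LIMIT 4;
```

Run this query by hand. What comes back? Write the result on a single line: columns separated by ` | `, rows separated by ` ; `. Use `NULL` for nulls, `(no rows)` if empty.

Pairs (a,b) with same dest, a.seats < b.seats, a.id < b.id.
dest groups: Berlin:{1,3,7,9} Cairo:{5,10} Kyoto:{4,6} Reno:{2,8,11}
Ordered by (a.id, b.id); first 4.

1 | 3 ; 1 | 7 ; 1 | 9 ; 2 | 11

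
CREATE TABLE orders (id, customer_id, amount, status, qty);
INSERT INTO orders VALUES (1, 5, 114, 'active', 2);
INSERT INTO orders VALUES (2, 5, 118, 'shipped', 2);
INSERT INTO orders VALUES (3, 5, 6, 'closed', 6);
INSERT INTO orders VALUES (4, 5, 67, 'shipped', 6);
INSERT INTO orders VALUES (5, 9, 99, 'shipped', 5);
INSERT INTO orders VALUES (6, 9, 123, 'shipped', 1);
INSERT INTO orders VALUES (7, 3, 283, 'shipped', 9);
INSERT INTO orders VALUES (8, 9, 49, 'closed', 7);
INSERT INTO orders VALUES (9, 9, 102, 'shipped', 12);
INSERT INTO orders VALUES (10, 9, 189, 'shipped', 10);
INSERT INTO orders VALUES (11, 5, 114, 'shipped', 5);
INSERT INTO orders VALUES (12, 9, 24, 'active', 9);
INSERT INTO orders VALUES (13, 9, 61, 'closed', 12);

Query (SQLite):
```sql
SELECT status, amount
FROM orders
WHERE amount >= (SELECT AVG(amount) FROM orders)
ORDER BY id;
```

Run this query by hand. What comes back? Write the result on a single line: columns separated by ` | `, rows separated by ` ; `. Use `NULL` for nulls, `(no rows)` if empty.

Scalar subquery: AVG(amount) over all orders rows = 103.769231 (≈; comparison uses full precision).
Keep rows where amount >= that value.

active | 114 ; shipped | 118 ; shipped | 123 ; shipped | 283 ; shipped | 189 ; shipped | 114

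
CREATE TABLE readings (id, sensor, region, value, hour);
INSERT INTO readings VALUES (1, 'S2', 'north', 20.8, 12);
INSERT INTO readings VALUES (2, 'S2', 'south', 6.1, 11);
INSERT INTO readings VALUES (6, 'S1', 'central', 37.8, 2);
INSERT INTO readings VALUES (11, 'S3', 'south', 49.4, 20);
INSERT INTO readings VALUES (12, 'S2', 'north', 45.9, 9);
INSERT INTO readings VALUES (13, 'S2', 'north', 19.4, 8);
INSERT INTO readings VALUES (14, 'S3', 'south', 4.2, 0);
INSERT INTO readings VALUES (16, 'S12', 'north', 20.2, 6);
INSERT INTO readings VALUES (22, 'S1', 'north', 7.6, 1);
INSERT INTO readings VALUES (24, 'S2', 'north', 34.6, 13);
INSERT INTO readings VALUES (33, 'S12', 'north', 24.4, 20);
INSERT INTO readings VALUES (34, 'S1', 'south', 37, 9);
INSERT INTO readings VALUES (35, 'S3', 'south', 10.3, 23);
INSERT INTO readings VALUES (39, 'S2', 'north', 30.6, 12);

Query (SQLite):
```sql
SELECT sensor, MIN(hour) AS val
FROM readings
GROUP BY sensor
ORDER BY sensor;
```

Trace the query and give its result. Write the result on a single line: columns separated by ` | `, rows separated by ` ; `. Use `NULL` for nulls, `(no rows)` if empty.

S1 | 1 ; S12 | 6 ; S2 | 8 ; S3 | 0

Partition readings by sensor; compute MIN(hour) within each group.
  S1: ids {6, 22, 34} → MIN(hour)=1
  S12: ids {16, 33} → MIN(hour)=6
  S2: ids {1, 2, 12, 13, 24, 39} → MIN(hour)=8
  S3: ids {11, 14, 35} → MIN(hour)=0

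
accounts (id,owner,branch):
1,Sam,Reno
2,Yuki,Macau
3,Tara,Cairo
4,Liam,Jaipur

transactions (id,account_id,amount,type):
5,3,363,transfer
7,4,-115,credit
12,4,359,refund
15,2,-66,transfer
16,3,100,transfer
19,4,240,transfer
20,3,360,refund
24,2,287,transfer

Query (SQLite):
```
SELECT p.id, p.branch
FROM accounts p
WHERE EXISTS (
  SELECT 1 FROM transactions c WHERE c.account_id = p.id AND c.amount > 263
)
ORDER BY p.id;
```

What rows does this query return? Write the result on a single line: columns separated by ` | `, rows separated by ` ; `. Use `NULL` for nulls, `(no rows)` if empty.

For each accounts row, check whether any transactions with matching account_id has amount > 263.
Keep rows where that is true.

2 | Macau ; 3 | Cairo ; 4 | Jaipur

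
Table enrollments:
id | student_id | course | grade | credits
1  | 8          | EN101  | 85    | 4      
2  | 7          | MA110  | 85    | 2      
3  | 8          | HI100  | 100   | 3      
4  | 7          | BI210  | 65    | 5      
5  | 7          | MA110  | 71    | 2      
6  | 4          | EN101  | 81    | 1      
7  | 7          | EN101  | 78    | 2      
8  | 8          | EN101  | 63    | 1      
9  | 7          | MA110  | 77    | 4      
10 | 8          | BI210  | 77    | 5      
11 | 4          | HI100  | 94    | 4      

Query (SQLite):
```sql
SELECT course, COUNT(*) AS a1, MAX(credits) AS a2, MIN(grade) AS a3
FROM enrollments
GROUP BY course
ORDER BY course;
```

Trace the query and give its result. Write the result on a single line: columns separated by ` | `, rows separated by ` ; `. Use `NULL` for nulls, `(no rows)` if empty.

BI210 | 2 | 5 | 65 ; EN101 | 4 | 4 | 63 ; HI100 | 2 | 4 | 94 ; MA110 | 3 | 4 | 71

Group enrollments by course.
Per group compute: COUNT(*), MAX(credits), MIN(grade).
  BI210: ids {4, 10} → COUNT(*)=2, MAX(credits)=5, MIN(grade)=65
  EN101: ids {1, 6, 7, 8} → COUNT(*)=4, MAX(credits)=4, MIN(grade)=63
  HI100: ids {3, 11} → COUNT(*)=2, MAX(credits)=4, MIN(grade)=94
  MA110: ids {2, 5, 9} → COUNT(*)=3, MAX(credits)=4, MIN(grade)=71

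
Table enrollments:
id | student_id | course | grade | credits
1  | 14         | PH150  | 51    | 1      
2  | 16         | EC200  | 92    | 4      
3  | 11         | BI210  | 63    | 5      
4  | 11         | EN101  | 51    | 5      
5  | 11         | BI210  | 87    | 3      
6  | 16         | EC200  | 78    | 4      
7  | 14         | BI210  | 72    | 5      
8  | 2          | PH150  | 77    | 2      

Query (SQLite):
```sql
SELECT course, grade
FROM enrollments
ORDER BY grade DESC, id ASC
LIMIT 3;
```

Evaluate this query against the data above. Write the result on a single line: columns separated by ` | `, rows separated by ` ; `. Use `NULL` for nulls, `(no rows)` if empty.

Sort by grade desc, tiebreak id asc: (92, id=2), (87, id=5), (78, id=6), (77, id=8), (72, id=7), (63, id=3) …. Take first 3.

EC200 | 92 ; BI210 | 87 ; EC200 | 78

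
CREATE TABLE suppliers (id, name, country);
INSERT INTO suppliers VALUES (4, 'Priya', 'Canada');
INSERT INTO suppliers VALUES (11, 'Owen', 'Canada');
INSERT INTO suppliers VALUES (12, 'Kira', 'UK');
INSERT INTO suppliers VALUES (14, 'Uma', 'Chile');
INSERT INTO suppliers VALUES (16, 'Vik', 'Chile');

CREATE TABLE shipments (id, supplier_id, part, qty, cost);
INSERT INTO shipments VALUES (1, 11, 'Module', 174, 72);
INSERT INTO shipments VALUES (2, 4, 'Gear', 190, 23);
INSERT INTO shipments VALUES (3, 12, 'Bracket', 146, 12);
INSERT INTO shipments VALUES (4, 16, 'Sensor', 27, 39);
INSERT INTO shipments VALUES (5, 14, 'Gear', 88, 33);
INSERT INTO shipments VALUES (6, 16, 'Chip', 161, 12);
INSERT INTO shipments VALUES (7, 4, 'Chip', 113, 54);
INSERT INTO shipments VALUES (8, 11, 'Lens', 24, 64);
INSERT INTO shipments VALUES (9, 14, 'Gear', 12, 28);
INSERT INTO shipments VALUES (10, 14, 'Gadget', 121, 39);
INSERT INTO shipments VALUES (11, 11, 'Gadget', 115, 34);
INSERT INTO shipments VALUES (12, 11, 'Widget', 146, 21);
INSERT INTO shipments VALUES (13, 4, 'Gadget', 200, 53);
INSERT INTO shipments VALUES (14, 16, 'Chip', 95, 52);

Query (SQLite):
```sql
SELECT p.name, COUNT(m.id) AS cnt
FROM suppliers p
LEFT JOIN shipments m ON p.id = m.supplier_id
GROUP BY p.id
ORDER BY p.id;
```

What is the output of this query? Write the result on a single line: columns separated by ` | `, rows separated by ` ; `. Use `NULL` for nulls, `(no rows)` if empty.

Priya | 3 ; Owen | 4 ; Kira | 1 ; Uma | 3 ; Vik | 3

LEFT JOIN keeps every suppliers row; unmatched ones get NULL for shipments columns.
Group by suppliers.id and compute COUNT(m.id). COUNT(col) of an all-NULL group is 0.
  4: ids {2, 7, 13} → COUNT(m.id)=3
  11: ids {1, 8, 11, 12} → COUNT(m.id)=4
  12: ids {3} → COUNT(m.id)=1
  14: ids {5, 9, 10} → COUNT(m.id)=3
  16: ids {4, 6, 14} → COUNT(m.id)=3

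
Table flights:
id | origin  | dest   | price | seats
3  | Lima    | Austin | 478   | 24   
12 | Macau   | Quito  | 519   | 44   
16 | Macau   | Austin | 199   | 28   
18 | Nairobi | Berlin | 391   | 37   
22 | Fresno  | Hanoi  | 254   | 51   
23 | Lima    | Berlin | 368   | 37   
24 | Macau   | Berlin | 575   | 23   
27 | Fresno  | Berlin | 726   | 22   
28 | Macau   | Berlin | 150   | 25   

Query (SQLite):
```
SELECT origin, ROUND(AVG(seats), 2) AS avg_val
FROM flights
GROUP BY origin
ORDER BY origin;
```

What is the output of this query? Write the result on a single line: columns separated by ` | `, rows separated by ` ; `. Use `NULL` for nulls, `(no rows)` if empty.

Fresno | 36.5 ; Lima | 30.5 ; Macau | 30 ; Nairobi | 37

Partition flights by origin; compute ROUND(AVG(seats), 2) within each group.
  Fresno: ids {22, 27} → ROUND(AVG(seats), 2)=36.5
  Lima: ids {3, 23} → ROUND(AVG(seats), 2)=30.5
  Macau: ids {12, 16, 24, 28} → ROUND(AVG(seats), 2)=30
  Nairobi: ids {18} → ROUND(AVG(seats), 2)=37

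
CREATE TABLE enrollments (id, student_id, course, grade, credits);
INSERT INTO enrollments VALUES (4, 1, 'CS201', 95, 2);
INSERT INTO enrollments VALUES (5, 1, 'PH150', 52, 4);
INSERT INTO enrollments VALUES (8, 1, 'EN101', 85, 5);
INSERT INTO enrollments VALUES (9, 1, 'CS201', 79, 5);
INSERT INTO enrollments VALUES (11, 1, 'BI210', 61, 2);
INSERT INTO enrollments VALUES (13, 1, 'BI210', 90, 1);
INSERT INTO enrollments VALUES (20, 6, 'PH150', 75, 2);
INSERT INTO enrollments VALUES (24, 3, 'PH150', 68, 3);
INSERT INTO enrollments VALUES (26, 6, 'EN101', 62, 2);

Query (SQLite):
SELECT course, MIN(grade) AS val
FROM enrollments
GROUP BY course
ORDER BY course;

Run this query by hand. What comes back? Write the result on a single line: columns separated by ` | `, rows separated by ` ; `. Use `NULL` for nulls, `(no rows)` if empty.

BI210 | 61 ; CS201 | 79 ; EN101 | 62 ; PH150 | 52

Partition enrollments by course; compute MIN(grade) within each group.
  BI210: ids {11, 13} → MIN(grade)=61
  CS201: ids {4, 9} → MIN(grade)=79
  EN101: ids {8, 26} → MIN(grade)=62
  PH150: ids {5, 20, 24} → MIN(grade)=52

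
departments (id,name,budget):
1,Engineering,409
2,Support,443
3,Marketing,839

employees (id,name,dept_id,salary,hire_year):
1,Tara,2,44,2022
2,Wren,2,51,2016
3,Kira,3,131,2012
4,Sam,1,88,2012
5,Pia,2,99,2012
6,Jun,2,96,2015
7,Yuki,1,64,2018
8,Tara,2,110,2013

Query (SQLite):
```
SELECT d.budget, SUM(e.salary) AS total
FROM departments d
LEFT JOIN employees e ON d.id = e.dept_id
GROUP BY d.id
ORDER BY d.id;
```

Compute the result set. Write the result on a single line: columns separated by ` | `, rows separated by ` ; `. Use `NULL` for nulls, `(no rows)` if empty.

409 | 152 ; 443 | 400 ; 839 | 131

LEFT JOIN keeps every departments row; unmatched ones get NULL for employees columns.
Group by departments.id and compute SUM(e.salary). SUM over an all-NULL group is NULL.
  1: ids {4, 7} → SUM(e.salary)=152
  2: ids {1, 2, 5, 6, 8} → SUM(e.salary)=400
  3: ids {3} → SUM(e.salary)=131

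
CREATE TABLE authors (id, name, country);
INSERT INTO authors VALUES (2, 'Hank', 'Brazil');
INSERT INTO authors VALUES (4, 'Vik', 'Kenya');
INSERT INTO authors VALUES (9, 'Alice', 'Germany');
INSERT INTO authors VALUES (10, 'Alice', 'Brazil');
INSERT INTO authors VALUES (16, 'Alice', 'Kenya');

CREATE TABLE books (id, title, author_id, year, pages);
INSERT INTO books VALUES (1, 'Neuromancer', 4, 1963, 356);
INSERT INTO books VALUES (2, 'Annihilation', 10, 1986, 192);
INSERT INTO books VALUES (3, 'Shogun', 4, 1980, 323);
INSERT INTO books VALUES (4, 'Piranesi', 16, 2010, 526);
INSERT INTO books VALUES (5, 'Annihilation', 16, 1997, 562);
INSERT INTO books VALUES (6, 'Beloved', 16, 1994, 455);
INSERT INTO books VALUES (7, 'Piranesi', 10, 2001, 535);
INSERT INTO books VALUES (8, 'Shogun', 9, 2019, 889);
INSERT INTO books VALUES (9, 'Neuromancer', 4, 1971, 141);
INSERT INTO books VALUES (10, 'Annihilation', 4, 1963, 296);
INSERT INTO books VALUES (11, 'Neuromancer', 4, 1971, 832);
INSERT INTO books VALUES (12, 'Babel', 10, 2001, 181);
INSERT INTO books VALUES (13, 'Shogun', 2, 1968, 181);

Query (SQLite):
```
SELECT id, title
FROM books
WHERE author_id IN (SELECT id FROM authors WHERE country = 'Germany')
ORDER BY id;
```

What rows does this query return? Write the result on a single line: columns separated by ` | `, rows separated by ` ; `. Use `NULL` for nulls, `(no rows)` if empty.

Inner query: authors.id where country = 'Germany'.
Outer: keep books rows whose author_id is in that set.
Inner query → {9}

8 | Shogun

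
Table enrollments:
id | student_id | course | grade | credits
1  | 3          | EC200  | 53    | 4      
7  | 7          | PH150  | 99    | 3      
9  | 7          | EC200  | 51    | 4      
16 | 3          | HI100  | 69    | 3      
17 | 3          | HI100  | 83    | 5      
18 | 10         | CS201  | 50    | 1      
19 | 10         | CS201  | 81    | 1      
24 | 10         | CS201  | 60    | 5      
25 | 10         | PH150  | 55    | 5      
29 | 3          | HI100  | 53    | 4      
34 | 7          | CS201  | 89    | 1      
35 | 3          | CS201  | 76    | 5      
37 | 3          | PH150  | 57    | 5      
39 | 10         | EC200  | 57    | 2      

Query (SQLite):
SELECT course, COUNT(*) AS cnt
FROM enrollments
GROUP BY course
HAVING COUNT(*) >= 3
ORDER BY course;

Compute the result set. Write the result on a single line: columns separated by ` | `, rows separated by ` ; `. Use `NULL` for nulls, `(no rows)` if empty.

CS201 | 5 ; EC200 | 3 ; HI100 | 3 ; PH150 | 3

Partition enrollments by course; compute COUNT(*) within each group.
HAVING: keep groups with count ≥ 3.
  CS201: ids {18, 19, 24, 34, 35} → COUNT(*)=5
  EC200: ids {1, 9, 39} → COUNT(*)=3
  HI100: ids {16, 17, 29} → COUNT(*)=3
  PH150: ids {7, 25, 37} → COUNT(*)=3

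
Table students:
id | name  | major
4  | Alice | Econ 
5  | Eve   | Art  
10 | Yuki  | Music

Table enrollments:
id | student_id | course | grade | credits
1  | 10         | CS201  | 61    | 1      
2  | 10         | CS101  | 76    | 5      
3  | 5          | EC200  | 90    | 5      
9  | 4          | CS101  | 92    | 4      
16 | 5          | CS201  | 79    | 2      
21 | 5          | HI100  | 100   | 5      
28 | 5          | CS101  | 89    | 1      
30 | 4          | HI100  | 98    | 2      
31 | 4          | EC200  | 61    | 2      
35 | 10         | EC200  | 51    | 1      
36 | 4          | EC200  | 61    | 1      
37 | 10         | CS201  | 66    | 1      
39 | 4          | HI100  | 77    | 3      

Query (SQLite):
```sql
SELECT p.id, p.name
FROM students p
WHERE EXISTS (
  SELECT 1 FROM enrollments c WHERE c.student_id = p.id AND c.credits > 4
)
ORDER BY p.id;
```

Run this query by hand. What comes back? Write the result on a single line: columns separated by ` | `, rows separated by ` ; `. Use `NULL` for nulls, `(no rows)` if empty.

5 | Eve ; 10 | Yuki

For each students row, check whether any enrollments with matching student_id has credits > 4.
Keep rows where that is true.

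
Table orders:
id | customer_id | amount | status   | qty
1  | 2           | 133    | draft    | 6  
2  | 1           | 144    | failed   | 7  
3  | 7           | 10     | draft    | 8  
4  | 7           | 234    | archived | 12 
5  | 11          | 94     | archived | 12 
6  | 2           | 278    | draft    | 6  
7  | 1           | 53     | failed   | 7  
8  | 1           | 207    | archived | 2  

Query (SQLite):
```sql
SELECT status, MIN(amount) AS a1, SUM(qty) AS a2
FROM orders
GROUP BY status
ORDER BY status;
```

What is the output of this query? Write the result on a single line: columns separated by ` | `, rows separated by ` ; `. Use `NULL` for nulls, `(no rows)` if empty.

archived | 94 | 26 ; draft | 10 | 20 ; failed | 53 | 14

Group orders by status.
Per group compute: MIN(amount), SUM(qty).
  archived: ids {4, 5, 8} → MIN(amount)=94, SUM(qty)=26
  draft: ids {1, 3, 6} → MIN(amount)=10, SUM(qty)=20
  failed: ids {2, 7} → MIN(amount)=53, SUM(qty)=14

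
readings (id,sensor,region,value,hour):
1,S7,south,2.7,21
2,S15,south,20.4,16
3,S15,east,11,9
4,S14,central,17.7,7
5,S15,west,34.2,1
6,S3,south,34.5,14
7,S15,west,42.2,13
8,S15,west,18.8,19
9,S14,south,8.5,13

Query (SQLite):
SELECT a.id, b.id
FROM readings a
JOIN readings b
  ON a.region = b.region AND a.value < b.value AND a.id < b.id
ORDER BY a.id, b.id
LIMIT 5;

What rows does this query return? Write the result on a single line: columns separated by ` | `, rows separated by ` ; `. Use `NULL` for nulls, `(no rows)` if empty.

1 | 2 ; 1 | 6 ; 1 | 9 ; 2 | 6 ; 5 | 7

Pairs (a,b) with same region, a.value < b.value, a.id < b.id.
region groups: central:{4} east:{3} south:{1,2,6,9} west:{5,7,8}
Ordered by (a.id, b.id); first 5.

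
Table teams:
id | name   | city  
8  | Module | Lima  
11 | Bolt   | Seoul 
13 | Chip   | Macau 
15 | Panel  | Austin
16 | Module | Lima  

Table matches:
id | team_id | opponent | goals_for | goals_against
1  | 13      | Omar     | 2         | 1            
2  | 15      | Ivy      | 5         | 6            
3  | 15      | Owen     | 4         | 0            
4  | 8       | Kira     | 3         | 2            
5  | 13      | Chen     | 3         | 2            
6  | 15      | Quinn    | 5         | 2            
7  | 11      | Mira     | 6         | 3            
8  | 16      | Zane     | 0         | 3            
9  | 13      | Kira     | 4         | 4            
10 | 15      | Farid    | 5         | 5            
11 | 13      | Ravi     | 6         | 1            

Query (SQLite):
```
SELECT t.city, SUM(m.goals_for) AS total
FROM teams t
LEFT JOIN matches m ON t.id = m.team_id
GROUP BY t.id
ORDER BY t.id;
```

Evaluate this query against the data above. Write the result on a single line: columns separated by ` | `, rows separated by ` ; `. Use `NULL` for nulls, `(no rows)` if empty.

LEFT JOIN keeps every teams row; unmatched ones get NULL for matches columns.
Group by teams.id and compute SUM(m.goals_for). SUM over an all-NULL group is NULL.
  8: ids {4} → SUM(m.goals_for)=3
  11: ids {7} → SUM(m.goals_for)=6
  13: ids {1, 5, 9, 11} → SUM(m.goals_for)=15
  15: ids {2, 3, 6, 10} → SUM(m.goals_for)=19
  16: ids {8} → SUM(m.goals_for)=0

Lima | 3 ; Seoul | 6 ; Macau | 15 ; Austin | 19 ; Lima | 0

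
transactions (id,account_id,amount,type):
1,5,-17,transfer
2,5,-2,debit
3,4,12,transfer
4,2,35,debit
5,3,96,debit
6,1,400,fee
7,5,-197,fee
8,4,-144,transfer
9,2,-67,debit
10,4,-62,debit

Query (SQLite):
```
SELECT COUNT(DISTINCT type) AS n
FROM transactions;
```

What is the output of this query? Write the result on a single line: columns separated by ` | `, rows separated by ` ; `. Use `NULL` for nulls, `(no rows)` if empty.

Count distinct non-NULL type values.

3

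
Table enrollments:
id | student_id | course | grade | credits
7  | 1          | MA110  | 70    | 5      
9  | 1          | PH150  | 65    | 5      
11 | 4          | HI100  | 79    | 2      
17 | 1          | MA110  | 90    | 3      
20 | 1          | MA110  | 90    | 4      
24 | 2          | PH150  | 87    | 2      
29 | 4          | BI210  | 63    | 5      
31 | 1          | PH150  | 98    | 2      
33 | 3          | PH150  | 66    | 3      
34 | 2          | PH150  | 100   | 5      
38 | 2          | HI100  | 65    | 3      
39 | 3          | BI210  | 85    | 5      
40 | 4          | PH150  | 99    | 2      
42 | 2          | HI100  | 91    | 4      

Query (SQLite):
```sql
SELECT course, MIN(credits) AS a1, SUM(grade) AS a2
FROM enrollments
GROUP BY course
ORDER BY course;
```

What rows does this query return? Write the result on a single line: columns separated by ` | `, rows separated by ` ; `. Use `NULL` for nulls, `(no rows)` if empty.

BI210 | 5 | 148 ; HI100 | 2 | 235 ; MA110 | 3 | 250 ; PH150 | 2 | 515

Group enrollments by course.
Per group compute: MIN(credits), SUM(grade).
  BI210: ids {29, 39} → MIN(credits)=5, SUM(grade)=148
  HI100: ids {11, 38, 42} → MIN(credits)=2, SUM(grade)=235
  MA110: ids {7, 17, 20} → MIN(credits)=3, SUM(grade)=250
  PH150: ids {9, 24, 31, 33, 34, 40} → MIN(credits)=2, SUM(grade)=515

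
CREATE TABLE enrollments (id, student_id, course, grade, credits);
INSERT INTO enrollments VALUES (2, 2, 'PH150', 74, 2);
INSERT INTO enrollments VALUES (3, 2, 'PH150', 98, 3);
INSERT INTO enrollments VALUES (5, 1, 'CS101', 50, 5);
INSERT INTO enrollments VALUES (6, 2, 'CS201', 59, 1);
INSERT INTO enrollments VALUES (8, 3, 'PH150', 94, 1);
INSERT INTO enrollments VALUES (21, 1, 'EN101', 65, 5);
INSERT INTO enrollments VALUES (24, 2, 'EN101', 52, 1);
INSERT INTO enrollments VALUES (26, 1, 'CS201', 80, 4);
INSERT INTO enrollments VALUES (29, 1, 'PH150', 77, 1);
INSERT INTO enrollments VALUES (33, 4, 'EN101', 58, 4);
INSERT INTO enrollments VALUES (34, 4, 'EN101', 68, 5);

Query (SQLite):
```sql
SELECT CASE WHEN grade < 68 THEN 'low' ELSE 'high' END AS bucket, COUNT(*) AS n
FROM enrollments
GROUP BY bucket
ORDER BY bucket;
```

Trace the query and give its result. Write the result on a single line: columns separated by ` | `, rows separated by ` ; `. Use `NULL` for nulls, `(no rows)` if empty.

high | 6 ; low | 5

Bucket rows by grade < 68 → 'low' else 'high'; count each bucket.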